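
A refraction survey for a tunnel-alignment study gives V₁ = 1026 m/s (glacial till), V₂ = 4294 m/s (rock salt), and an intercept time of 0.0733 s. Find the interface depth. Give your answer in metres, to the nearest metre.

θ_c = arcsin(1026/4294) = 13.82°; cos θ_c = 0.9710.
tᵢ = 2h cos θ_c/V₁ ⇒ h = tᵢ·V₁/(2 cos θ_c) = 0.0733·1026/(2·0.9710) = 38.72 m.

39 m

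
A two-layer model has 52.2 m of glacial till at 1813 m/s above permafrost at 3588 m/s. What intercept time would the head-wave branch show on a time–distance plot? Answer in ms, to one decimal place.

49.7 ms

tᵢ = 2h·√(V₂²−V₁²)/(V₁V₂).
√(V₂²−V₁²) = √(3588²−1813²) = 3096.3 m/s.
tᵢ = 2·52.2·3096.3/(1813·3588) = 0.04969 s.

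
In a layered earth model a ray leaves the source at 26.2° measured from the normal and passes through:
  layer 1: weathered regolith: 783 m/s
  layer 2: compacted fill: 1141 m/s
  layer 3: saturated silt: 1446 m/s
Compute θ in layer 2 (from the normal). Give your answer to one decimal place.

Snell's law across each interface conserves sin θ / V, so sin θ_2 = V_2·sin θ₁/V₁.
sin θ_2 = 1141 × sin 26.2° / 783 = 0.6434.
θ_2 = 40.04° from the vertical.

40.0°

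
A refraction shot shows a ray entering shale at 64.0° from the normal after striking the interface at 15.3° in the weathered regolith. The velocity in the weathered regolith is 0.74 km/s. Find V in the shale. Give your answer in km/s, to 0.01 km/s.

Snell's law: sin 15.3°/V₁ = sin 64.0°/V₂.
V₂ = V₁·sin 64.0°/sin 15.3° = 0.74 × 3.4062 = 2.52 km/s.

2.52 km/s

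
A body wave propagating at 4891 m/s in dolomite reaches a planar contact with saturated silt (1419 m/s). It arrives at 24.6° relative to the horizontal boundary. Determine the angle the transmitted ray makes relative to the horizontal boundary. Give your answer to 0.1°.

74.7°

Convert to the normal: θ₁ = 90° − 24.6° = 65.4°.
sin θ₁/V₁ = sin θ₂/V₂ ⇒ sin θ₂ = 1419·sin 65.4°/4891 = 1419·0.9092/4891 = 0.2638.
θ₂ = arcsin 0.2638 = 15.30° from the normal.
From the interface: 90° − 15.30° = 74.70°.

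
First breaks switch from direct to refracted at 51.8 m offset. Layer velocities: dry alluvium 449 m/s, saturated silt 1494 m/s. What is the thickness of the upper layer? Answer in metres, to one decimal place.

h = (x_cross/2)·√((V₂−V₁)/(V₂+V₁)).
(V₂−V₁)/(V₂+V₁) = (1494−449)/(1494+449) = 0.5378; √ = 0.7334.
h = (51.8/2)·0.7334 = 18.99 m.

19.0 m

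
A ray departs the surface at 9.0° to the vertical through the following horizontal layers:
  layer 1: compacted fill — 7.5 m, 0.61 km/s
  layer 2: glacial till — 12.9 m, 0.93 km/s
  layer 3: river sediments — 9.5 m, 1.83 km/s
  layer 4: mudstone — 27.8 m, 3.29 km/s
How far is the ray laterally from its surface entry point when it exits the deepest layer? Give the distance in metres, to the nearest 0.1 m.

53.1 m

p = sin θ₁/V₁ = sin 9.0°/0.61 = 2.5645e-01 s/km is conserved through the stack.
Layer 1: θ = 9.00°; offset = 7.5·tan 9.00° = 1.188 m.
Layer 2: sin θ = p·0.93 = 0.2385 → θ = 13.80°; offset = 12.9·tan 13.80° = 3.168 m.
Layer 3: sin θ = p·1.83 = 0.4693 → θ = 27.99°; offset = 9.5·tan 27.99° = 5.049 m.
Layer 4: sin θ = p·3.29 = 0.8437 → θ = 57.54°; offset = 27.8·tan 57.54° = 43.696 m.
Total horizontal offset = 53.101 m.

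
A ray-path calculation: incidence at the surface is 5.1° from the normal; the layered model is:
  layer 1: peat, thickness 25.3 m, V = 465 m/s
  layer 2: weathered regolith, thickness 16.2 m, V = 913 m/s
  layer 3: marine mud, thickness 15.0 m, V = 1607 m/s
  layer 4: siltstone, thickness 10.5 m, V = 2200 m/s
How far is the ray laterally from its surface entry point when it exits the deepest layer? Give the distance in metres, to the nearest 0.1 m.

14.8 m

Apply Snell's law at each interface; in layer i the horizontal offset is hᵢ·tan θᵢ.
Layer 1: θ = 5.10°; offset = 25.3·tan 5.10° = 2.258 m.
Layer 2: sin θ = 913·sin 5.1°/465 = 0.1745, θ = 10.05°; offset = 16.2·tan 10.05° = 2.872 m.
Layer 3: sin θ = 1607·sin 5.1°/465 = 0.3072, θ = 17.89°; offset = 15.0·tan 17.89° = 4.842 m.
Layer 4: sin θ = 2200·sin 5.1°/465 = 0.4206, θ = 24.87°; offset = 10.5·tan 24.87° = 4.867 m.
Total horizontal offset = 14.839 m.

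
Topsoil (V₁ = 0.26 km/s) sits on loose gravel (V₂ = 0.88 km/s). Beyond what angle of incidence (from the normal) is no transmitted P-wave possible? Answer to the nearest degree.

17°

At critical incidence the refracted ray runs along the interface (θ₂ = 90°), so sin θ_c = V₁/V₂.
θ_c = arcsin(0.26/0.88) = arcsin 0.2955 = 17.18°.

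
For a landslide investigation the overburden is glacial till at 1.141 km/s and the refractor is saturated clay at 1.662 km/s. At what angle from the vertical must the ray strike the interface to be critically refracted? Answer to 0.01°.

Critical incidence: sin θ_c = V₁/V₂ = 1.141/1.662 = 0.6865.
θ_c = arcsin 0.6865 = 43.36°.

43.36°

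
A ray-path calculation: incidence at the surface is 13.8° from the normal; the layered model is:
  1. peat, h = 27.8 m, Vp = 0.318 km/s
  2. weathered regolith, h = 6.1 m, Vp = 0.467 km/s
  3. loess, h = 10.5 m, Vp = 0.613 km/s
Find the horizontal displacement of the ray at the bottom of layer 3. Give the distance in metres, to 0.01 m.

Apply Snell's law at each interface; in layer i the horizontal offset is hᵢ·tan θᵢ.
Layer 1: θ = 13.80°; offset = 27.8·tan 13.80° = 6.8283 m.
Layer 2: sin θ = 0.467·sin 13.8°/0.318 = 0.3503, θ = 20.51°; offset = 6.1·tan 20.51° = 2.2814 m.
Layer 3: sin θ = 0.613·sin 13.8°/0.318 = 0.4598, θ = 27.38°; offset = 10.5·tan 27.38° = 5.4369 m.
Summing the layer offsets gives 14.5466 m.

14.55 m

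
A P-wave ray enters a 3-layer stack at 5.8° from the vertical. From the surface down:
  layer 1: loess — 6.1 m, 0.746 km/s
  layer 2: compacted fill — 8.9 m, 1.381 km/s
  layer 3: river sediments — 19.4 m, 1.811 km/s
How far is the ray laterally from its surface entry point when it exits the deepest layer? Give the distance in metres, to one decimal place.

7.2 m

Ray parameter p = sin 5.8° / 0.746 km/s = 1.3546e-01 s/km.
Layer 1: θ = 5.80°; offset = 6.1·tan 5.80° = 0.620 m.
Layer 2: sin θ = p·1.381 = 0.1871 → θ = 10.78°; offset = 8.9·tan 10.78° = 1.695 m.
Layer 3: sin θ = p·1.811 = 0.2453 → θ = 14.20°; offset = 19.4·tan 14.20° = 4.909 m.
Summing the layer offsets gives 7.224 m.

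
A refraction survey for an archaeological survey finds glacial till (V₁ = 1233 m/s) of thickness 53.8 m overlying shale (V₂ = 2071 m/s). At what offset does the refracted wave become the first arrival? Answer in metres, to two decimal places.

x_cross = 2h·√((V₂+V₁)/(V₂−V₁)).
(V₂+V₁)/(V₂−V₁) = (2071+1233)/(2071−1233) = 3.9427; √ = 1.9856.
x_cross = 2·53.8·1.9856 = 213.65 m.

213.65 m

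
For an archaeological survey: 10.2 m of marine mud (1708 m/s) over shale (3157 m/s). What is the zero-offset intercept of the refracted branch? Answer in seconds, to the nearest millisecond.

0.010 s

tᵢ = 2h·√(V₂²−V₁²)/(V₁V₂).
√(V₂²−V₁²) = √(3157²−1708²) = 2655.1 m/s.
tᵢ = 2·10.2·2655.1/(1708·3157) = 0.01004 s.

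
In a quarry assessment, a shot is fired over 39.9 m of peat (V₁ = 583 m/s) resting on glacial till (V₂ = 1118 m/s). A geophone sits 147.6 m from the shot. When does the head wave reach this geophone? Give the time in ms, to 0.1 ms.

t = x/V₂ + 2h·√(V₂²−V₁²)/(V₁V₂).
√(V₂²−V₁²) = √(1118²−583²) = 954.0 m/s; delay term = 2·39.9·954.0/(583·1118) = 0.11679 s.
t = 147.6/1118 + 0.11679 = 0.24882 s.

248.8 ms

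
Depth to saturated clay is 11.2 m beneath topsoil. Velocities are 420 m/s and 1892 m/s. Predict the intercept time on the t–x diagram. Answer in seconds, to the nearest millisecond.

0.052 s

tᵢ = 2h·√(V₂²−V₁²)/(V₁V₂).
√(V₂²−V₁²) = √(1892²−420²) = 1844.8 m/s.
tᵢ = 2·11.2·1844.8/(420·1892) = 0.05200 s.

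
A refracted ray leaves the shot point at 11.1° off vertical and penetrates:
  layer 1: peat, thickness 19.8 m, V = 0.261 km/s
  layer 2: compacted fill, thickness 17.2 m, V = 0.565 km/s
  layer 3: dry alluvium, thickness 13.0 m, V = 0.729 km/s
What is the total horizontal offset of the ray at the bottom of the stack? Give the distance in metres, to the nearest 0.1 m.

20.1 m

Ray parameter p = sin 11.1° / 0.261 km/s = 7.3763e-01 s/km.
Layer 1: θ = 11.10°; offset = 19.8·tan 11.10° = 3.885 m.
Layer 2: sin θ = p·0.565 = 0.4168 → θ = 24.63°; offset = 17.2·tan 24.63° = 7.886 m.
Layer 3: sin θ = p·0.729 = 0.5377 → θ = 32.53°; offset = 13.0·tan 32.53° = 8.291 m.
Total horizontal offset = 20.062 m.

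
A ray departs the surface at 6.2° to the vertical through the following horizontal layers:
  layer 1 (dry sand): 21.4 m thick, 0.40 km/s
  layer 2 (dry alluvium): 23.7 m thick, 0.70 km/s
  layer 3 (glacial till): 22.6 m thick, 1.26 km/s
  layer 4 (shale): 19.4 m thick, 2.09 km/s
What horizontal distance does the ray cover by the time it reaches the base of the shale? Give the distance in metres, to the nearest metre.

28 m

Ray parameter p = sin 6.2° / 0.40 km/s = 2.7000e-01 s/km.
Layer 1: θ = 6.20°; offset = 21.4·tan 6.20° = 2.325 m.
Layer 2: sin θ = p·0.70 = 0.1890 → θ = 10.89°; offset = 23.7·tan 10.89° = 4.561 m.
Layer 3: sin θ = p·1.26 = 0.3402 → θ = 19.89°; offset = 22.6·tan 19.89° = 8.176 m.
Layer 4: sin θ = p·2.09 = 0.5643 → θ = 34.35°; offset = 19.4·tan 34.35° = 13.260 m.
Total horizontal offset = 28.323 m.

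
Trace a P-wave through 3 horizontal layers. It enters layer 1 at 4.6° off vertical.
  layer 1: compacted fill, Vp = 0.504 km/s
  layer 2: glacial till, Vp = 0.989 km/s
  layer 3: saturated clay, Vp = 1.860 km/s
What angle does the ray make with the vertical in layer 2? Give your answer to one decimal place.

Snell's law across each interface conserves sin θ / V, so sin θ_2 = V_2·sin θ₁/V₁.
sin θ_2 = 0.989 × sin 4.6° / 0.504 = 0.1574.
θ_2 = arcsin 0.1574 = 9.05°.

9.1°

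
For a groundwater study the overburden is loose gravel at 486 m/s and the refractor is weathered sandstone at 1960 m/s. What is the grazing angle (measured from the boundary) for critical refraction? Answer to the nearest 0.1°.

75.6°

Critical incidence: sin θ_c = V₁/V₂ = 486/1960 = 0.2480.
θ_c = arcsin 0.2480 = 14.36°.
Measured from the interface: 90° − 14.36° = 75.64°.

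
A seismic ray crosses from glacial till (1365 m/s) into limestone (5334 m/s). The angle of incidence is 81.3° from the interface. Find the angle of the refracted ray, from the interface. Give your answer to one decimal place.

Convert to the normal: θ₁ = 90° − 81.3° = 8.7°.
Snell's law: sin θ₂ = (V₂/V₁)·sin θ₁ = (5334/1365)·sin 8.7° = 0.5911.
θ₂ = sin⁻¹(0.5911) = 36.23° (from vertical).
From the interface: 90° − 36.23° = 53.77°.

53.8°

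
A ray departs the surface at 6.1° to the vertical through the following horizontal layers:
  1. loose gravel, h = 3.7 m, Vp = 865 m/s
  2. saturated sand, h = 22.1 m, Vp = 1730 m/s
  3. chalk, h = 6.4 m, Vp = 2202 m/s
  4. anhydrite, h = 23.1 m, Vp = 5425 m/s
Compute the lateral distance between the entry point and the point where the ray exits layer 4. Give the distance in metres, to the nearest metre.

Apply Snell's law at each interface; in layer i the horizontal offset is hᵢ·tan θᵢ.
Layer 1: θ = 6.10°; offset = 3.7·tan 6.10° = 0.395 m.
Layer 2: sin θ = 1730·sin 6.1°/865 = 0.2125, θ = 12.27°; offset = 22.1·tan 12.27° = 4.807 m.
Layer 3: sin θ = 2202·sin 6.1°/865 = 0.2705, θ = 15.69°; offset = 6.4·tan 15.69° = 1.798 m.
Layer 4: sin θ = 5425·sin 6.1°/865 = 0.6665, θ = 41.79°; offset = 23.1·tan 41.79° = 20.649 m.
Total horizontal offset = 27.650 m.

28 m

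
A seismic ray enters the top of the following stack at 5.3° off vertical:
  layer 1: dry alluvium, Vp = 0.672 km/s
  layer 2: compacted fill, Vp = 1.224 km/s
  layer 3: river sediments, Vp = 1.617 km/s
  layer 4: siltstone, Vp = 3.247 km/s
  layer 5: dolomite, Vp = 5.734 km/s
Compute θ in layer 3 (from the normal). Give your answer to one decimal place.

12.8°

Ray parameter p = sin 5.3° / 0.672 = 1.3746e-01 s/km.
sin θ_3 = p·V_3 = 1.3746e-01 × 1.617 = 0.2223.
θ_3 = 12.84° from the vertical.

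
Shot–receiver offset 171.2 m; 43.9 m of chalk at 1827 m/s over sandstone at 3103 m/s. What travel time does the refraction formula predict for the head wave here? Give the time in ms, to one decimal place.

θ_c = arcsin(V₁/V₂) = arcsin(1827/3103) = 36.07°, cos θ_c = 0.8083.
Intercept time tᵢ = 2h cos θ_c / V₁ = 2·43.9·0.8083/1827 = 0.03884 s.
t = x/V₂ + tᵢ = 171.2/3103 + 0.03884 = 0.09402 s.

94.0 ms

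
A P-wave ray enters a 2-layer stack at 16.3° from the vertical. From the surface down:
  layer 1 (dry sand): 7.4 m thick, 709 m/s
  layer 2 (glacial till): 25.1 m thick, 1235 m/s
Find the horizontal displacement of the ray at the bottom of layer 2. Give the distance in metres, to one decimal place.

16.2 m

Apply Snell's law at each interface; in layer i the horizontal offset is hᵢ·tan θᵢ.
Layer 1: θ = 16.30°; offset = 7.4·tan 16.30° = 2.164 m.
Layer 2: sin θ = 1235·sin 16.3°/709 = 0.4889, θ = 29.27°; offset = 25.1·tan 29.27° = 14.067 m.
Σ offsets = 16.231 m.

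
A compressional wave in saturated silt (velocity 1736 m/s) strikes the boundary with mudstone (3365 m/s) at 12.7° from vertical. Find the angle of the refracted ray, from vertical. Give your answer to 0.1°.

sin θ₁/V₁ = sin θ₂/V₂ ⇒ sin θ₂ = 3365·sin 12.7°/1736 = 3365·0.2198/1736 = 0.4261.
θ₂ = sin⁻¹(0.4261) = 25.22° (from vertical).

25.2°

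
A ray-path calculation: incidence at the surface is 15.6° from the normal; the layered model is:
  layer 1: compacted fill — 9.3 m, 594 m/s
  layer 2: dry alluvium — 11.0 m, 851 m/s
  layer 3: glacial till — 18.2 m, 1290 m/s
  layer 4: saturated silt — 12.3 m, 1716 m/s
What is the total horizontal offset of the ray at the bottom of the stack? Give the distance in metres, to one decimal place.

Apply Snell's law at each interface; in layer i the horizontal offset is hᵢ·tan θᵢ.
Layer 1: θ = 15.60°; offset = 9.3·tan 15.60° = 2.597 m.
Layer 2: sin θ = 851·sin 15.6°/594 = 0.3853, θ = 22.66°; offset = 11.0·tan 22.66° = 4.593 m.
Layer 3: sin θ = 1290·sin 15.6°/594 = 0.5840, θ = 35.73°; offset = 18.2·tan 35.73° = 13.094 m.
Layer 4: sin θ = 1716·sin 15.6°/594 = 0.7769, θ = 50.98°; offset = 12.3·tan 50.98° = 15.176 m.
Total horizontal offset = 35.459 m.

35.5 m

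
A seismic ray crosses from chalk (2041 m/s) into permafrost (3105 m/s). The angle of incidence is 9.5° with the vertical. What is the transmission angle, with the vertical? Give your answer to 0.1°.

Snell's law: sin θ₂ = (V₂/V₁)·sin θ₁ = (3105/2041)·sin 9.5° = 0.2511.
θ₂ = arcsin 0.2511 = 14.54° from the normal.

14.5°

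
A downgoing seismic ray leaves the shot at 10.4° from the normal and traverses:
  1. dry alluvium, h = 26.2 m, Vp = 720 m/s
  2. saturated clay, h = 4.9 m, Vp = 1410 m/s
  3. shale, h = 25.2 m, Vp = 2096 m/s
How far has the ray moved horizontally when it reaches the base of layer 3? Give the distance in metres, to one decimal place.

p = sin θ₁/V₁ = sin 10.4°/720 = 2.5072e-04 s/m is conserved through the stack.
Layer 1: θ = 10.40°; offset = 26.2·tan 10.40° = 4.809 m.
Layer 2: sin θ = p·1410 = 0.3535 → θ = 20.70°; offset = 4.9·tan 20.70° = 1.852 m.
Layer 3: sin θ = p·2096 = 0.5255 → θ = 31.70°; offset = 25.2·tan 31.70° = 15.565 m.
Summing the layer offsets gives 22.226 m.

22.2 m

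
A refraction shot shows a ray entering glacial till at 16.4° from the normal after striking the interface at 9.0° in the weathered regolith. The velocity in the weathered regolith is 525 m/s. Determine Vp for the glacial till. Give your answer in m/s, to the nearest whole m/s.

948 m/s

Snell's law: sin 9.0°/V₁ = sin 16.4°/V₂.
V₂ = V₁·sin 16.4°/sin 9.0° = 525 × 1.8049 = 947.55 m/s.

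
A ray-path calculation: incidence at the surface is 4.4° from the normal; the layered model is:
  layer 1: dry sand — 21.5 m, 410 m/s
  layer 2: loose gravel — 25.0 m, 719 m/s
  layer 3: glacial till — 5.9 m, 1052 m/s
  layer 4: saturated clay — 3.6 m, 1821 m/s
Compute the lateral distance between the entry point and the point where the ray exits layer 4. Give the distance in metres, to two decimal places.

Apply Snell's law at each interface; in layer i the horizontal offset is hᵢ·tan θᵢ.
Layer 1: θ = 4.40°; offset = 21.5·tan 4.40° = 1.6543 m.
Layer 2: sin θ = 719·sin 4.4°/410 = 0.1345, θ = 7.73°; offset = 25.0·tan 7.73° = 3.3943 m.
Layer 3: sin θ = 1052·sin 4.4°/410 = 0.1968, θ = 11.35°; offset = 5.9·tan 11.35° = 1.1846 m.
Layer 4: sin θ = 1821·sin 4.4°/410 = 0.3407, θ = 19.92°; offset = 3.6·tan 19.92° = 1.3048 m.
Total horizontal offset = 7.5380 m.

7.54 m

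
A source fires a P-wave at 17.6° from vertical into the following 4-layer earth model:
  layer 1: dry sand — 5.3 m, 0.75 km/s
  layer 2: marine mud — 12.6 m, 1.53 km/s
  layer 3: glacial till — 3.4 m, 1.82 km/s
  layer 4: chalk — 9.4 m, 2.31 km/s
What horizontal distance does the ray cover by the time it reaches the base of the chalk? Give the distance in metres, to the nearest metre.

p = sin θ₁/V₁ = sin 17.6°/0.75 = 4.0316e-01 s/km is conserved through the stack.
Layer 1: θ = 17.60°; offset = 5.3·tan 17.60° = 1.681 m.
Layer 2: sin θ = p·1.53 = 0.6168 → θ = 38.09°; offset = 12.6·tan 38.09° = 9.874 m.
Layer 3: sin θ = p·1.82 = 0.7338 → θ = 47.20°; offset = 3.4·tan 47.20° = 3.672 m.
Layer 4: sin θ = p·2.31 = 0.9313 → θ = 68.64°; offset = 9.4·tan 68.64° = 24.033 m.
Summing the layer offsets gives 39.261 m.

39 m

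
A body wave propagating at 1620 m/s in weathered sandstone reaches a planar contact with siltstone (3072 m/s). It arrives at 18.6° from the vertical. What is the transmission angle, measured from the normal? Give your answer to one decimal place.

Snell's law: sin θ₂ = (V₂/V₁)·sin θ₁ = (3072/1620)·sin 18.6° = 0.6048.
θ₂ = sin⁻¹(0.6048) = 37.22° (from vertical).

37.2°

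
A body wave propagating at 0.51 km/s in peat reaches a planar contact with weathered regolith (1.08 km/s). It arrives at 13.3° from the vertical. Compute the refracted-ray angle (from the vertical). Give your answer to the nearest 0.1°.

29.2°

Snell's law: sin θ₂ = (V₂/V₁)·sin θ₁ = (1.08/0.51)·sin 13.3° = 0.4872.
θ₂ = arcsin 0.4872 = 29.15° from the normal.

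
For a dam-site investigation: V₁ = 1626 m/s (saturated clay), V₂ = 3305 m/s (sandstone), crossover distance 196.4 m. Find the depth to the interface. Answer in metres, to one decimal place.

x_cross = 2h·√((V₂+V₁)/(V₂−V₁)) → h = x_cross / (2·√((V₂+V₁)/(V₂−V₁))).
√((V₂+V₁)/(V₂−V₁)) = √((3305+1626)/(3305−1626)) = 1.7137.
h = 196.4 / (2·1.7137) = 57.30 m.

57.3 m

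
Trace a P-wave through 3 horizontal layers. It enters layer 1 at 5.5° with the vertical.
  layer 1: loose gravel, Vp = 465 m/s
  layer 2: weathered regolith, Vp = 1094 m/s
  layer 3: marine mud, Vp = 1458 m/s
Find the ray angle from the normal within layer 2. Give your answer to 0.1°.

13.0°

Snell's law across each interface conserves sin θ / V, so sin θ_2 = V_2·sin θ₁/V₁.
sin θ_2 = 1094 × sin 5.5° / 465 = 0.2255.
θ_2 = arcsin 0.2255 = 13.03°.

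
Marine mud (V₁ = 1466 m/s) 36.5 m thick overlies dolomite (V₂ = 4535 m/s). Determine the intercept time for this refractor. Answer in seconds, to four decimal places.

0.0471 s

θ_c = arcsin(V₁/V₂) = arcsin(1466/4535) = 18.86°; cos θ_c = 0.9463.
tᵢ = 2h·cos θ_c / V₁ = 2·36.5·0.9463 / 1466 = 0.04712 s.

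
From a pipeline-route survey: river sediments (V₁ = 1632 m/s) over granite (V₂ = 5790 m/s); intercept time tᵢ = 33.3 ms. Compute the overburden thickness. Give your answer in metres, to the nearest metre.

28 m

θ_c = arcsin(1632/5790) = 16.37°; cos θ_c = 0.9595.
tᵢ = 2h cos θ_c/V₁ ⇒ h = tᵢ·V₁/(2 cos θ_c) = 0.0333·1632/(2·0.9595) = 28.32 m.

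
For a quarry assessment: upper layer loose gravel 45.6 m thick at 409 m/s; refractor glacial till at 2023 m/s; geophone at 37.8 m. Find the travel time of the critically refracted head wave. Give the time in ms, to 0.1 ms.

237.1 ms

t = x/V₂ + 2h·√(V₂²−V₁²)/(V₁V₂).
√(V₂²−V₁²) = √(2023²−409²) = 1981.2 m/s; delay term = 2·45.6·1981.2/(409·2023) = 0.21838 s.
t = 37.8/2023 + 0.21838 = 0.23706 s.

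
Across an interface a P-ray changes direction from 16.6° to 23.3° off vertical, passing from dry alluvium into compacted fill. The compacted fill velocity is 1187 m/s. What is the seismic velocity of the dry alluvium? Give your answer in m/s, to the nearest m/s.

sin 16.6° = 0.2857; sin 23.3° = 0.3955.
V₁ = V₂·(sin θ₁/sin θ₂) = 1187·(0.2857/0.3955) = 857.33 m/s.

857 m/s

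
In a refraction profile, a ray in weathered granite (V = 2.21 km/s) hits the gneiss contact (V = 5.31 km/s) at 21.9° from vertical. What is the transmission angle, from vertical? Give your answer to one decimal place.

Snell's law: sin θ₂ = (V₂/V₁)·sin θ₁ = (5.31/2.21)·sin 21.9° = 0.8962.
θ₂ = arcsin 0.8962 = 63.66° from the normal.

63.7°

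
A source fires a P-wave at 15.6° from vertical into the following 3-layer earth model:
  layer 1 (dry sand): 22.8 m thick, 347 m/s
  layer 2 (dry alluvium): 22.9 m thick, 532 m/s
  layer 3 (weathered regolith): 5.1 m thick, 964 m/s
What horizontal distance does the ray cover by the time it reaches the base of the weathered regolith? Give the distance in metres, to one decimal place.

22.5 m

Apply Snell's law at each interface; in layer i the horizontal offset is hᵢ·tan θᵢ.
Layer 1: θ = 15.60°; offset = 22.8·tan 15.60° = 6.366 m.
Layer 2: sin θ = 532·sin 15.6°/347 = 0.4123, θ = 24.35°; offset = 22.9·tan 24.35° = 10.363 m.
Layer 3: sin θ = 964·sin 15.6°/347 = 0.7471, θ = 48.34°; offset = 5.1·tan 48.34° = 5.732 m.
Summing the layer offsets gives 22.461 m.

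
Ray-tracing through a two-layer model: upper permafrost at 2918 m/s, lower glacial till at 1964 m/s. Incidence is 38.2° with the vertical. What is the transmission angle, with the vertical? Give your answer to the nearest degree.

sin θ₁/V₁ = sin θ₂/V₂ ⇒ sin θ₂ = 1964·sin 38.2°/2918 = 1964·0.6184/2918 = 0.4162.
θ₂ = arcsin 0.4162 = 24.60° from the normal.

25°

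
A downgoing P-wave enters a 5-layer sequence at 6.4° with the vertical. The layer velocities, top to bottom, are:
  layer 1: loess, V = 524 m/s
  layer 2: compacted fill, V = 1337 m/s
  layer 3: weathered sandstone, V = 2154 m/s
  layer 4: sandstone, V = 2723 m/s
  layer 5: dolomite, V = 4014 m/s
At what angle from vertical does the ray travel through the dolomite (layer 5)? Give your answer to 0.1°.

58.6°

Ray parameter p = sin 6.4° / 524 = 2.1273e-04 s/m.
sin θ_5 = p·V_5 = 2.1273e-04 × 4014 = 0.8539.
θ_5 = 58.64° from the vertical.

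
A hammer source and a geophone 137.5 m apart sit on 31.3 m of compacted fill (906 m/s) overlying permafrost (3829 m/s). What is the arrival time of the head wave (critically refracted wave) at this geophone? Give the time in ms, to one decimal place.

103.0 ms

t = x/V₂ + 2h·√(V₂²−V₁²)/(V₁V₂).
√(V₂²−V₁²) = √(3829²−906²) = 3720.3 m/s; delay term = 2·31.3·3720.3/(906·3829) = 0.06713 s.
t = 137.5/3829 + 0.06713 = 0.10304 s.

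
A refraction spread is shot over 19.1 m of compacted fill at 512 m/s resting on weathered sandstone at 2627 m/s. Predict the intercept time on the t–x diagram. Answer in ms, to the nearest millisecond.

73 ms

tᵢ = 2h·√(V₂²−V₁²)/(V₁V₂).
√(V₂²−V₁²) = √(2627²−512²) = 2576.6 m/s.
tᵢ = 2·19.1·2576.6/(512·2627) = 0.07318 s.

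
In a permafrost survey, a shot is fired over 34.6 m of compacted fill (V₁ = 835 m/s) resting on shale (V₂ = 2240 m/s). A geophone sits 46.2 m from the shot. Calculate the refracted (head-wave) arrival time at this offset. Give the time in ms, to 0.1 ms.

θ_c = arcsin(V₁/V₂) = arcsin(835/2240) = 21.89°, cos θ_c = 0.9279.
Intercept time tᵢ = 2h cos θ_c / V₁ = 2·34.6·0.9279/835 = 0.07690 s.
t = x/V₂ + tᵢ = 46.2/2240 + 0.07690 = 0.09753 s.

97.5 ms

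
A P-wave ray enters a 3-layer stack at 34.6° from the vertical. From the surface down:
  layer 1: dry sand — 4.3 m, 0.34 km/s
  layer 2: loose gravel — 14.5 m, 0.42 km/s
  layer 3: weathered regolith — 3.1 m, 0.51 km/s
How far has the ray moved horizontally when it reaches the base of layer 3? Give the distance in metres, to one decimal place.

22.3 m

p = sin θ₁/V₁ = sin 34.6°/0.34 = 1.6701e+00 s/km is conserved through the stack.
Layer 1: θ = 34.60°; offset = 4.3·tan 34.60° = 2.966 m.
Layer 2: sin θ = p·0.42 = 0.7015 → θ = 44.54°; offset = 14.5·tan 44.54° = 14.271 m.
Layer 3: sin θ = p·0.51 = 0.8518 → θ = 58.40°; offset = 3.1·tan 58.40° = 5.040 m.
Summing the layer offsets gives 22.277 m.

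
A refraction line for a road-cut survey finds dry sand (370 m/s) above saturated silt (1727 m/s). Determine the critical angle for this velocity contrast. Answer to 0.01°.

12.37°

Critical incidence: sin θ_c = V₁/V₂ = 370/1727 = 0.2142.
θ_c = arcsin 0.2142 = 12.37°.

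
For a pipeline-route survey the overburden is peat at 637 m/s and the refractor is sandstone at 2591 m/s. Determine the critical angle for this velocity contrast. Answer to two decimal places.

At critical incidence the refracted ray runs along the interface (θ₂ = 90°), so sin θ_c = V₁/V₂.
θ_c = arcsin(637/2591) = arcsin 0.2459 = 14.23°.

14.23°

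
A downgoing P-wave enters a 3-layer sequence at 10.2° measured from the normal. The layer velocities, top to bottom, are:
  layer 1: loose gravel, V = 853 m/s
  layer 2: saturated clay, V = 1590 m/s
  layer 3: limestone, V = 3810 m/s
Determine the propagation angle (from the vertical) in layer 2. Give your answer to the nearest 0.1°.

Snell's law across each interface conserves sin θ / V, so sin θ_2 = V_2·sin θ₁/V₁.
sin θ_2 = 1590 × sin 10.2° / 853 = 0.3301.
θ_2 = 19.27° from the vertical.

19.3°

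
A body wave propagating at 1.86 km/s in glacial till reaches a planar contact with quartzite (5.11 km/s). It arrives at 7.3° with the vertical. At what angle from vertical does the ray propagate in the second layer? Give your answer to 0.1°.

sin θ₁/V₁ = sin θ₂/V₂ ⇒ sin θ₂ = 5.11·sin 7.3°/1.86 = 5.11·0.1271/1.86 = 0.3491.
θ₂ = arcsin 0.3491 = 20.43° from the normal.

20.4°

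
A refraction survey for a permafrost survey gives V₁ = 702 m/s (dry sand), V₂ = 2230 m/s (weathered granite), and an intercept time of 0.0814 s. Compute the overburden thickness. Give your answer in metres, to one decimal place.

h = tᵢ·V₁·V₂ / (2·√(V₂²−V₁²)).
√(V₂²−V₁²) = √(2230² − 702²) = 2116.6 m/s.
h = 0.0814 s × 702 × 2230 / (2 × 2116.6) = 30.10 m.

30.1 m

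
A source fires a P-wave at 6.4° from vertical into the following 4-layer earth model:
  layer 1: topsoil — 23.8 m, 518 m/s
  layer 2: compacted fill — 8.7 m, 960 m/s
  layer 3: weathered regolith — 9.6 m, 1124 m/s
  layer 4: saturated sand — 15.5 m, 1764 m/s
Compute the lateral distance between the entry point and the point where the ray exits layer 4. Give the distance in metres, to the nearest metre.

Apply Snell's law at each interface; in layer i the horizontal offset is hᵢ·tan θᵢ.
Layer 1: θ = 6.40°; offset = 23.8·tan 6.40° = 2.670 m.
Layer 2: sin θ = 960·sin 6.4°/518 = 0.2066, θ = 11.92°; offset = 8.7·tan 11.92° = 1.837 m.
Layer 3: sin θ = 1124·sin 6.4°/518 = 0.2419, θ = 14.00°; offset = 9.6·tan 14.00° = 2.393 m.
Layer 4: sin θ = 1764·sin 6.4°/518 = 0.3796, θ = 22.31°; offset = 15.5·tan 22.31° = 6.360 m.
Total horizontal offset = 13.259 m.

13 m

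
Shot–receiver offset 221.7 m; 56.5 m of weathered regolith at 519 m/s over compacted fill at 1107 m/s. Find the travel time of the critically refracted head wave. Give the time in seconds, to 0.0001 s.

0.3926 s

θ_c = arcsin(V₁/V₂) = arcsin(519/1107) = 27.96°, cos θ_c = 0.8833.
Intercept time tᵢ = 2h cos θ_c / V₁ = 2·56.5·0.8833/519 = 0.19231 s.
t = x/V₂ + tᵢ = 221.7/1107 + 0.19231 = 0.39259 s.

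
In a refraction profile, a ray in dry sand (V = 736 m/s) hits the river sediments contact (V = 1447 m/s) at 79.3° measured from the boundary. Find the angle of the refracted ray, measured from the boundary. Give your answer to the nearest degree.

69°

Convert to the normal: θ₁ = 90° − 79.3° = 10.7°.
Snell's law: sin θ₂ = (V₂/V₁)·sin θ₁ = (1447/736)·sin 10.7° = 0.3650.
θ₂ = sin⁻¹(0.3650) = 21.41° (from vertical).
From the interface: 90° − 21.41° = 68.59°.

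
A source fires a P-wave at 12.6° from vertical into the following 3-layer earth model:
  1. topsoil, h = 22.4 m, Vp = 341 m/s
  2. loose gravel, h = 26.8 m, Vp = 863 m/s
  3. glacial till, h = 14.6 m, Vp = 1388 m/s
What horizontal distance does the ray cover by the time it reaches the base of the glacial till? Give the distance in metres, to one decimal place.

50.9 m

Ray parameter p = sin 12.6° / 341 m/s = 6.3972e-04 s/m.
Layer 1: θ = 12.60°; offset = 22.4·tan 12.60° = 5.007 m.
Layer 2: sin θ = p·863 = 0.5521 → θ = 33.51°; offset = 26.8·tan 33.51° = 17.745 m.
Layer 3: sin θ = p·1388 = 0.8879 → θ = 62.61°; offset = 14.6·tan 62.61° = 28.183 m.
Σ offsets = 50.935 m.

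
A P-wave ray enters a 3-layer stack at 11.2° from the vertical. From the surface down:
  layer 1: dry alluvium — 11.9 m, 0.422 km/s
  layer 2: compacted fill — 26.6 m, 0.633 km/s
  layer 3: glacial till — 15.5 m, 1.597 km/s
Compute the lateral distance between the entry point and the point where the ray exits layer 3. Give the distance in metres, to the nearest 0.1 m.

p = sin θ₁/V₁ = sin 11.2°/0.422 = 4.6027e-01 s/km is conserved through the stack.
Layer 1: θ = 11.20°; offset = 11.9·tan 11.20° = 2.356 m.
Layer 2: sin θ = p·0.633 = 0.2914 → θ = 16.94°; offset = 26.6·tan 16.94° = 8.101 m.
Layer 3: sin θ = p·1.597 = 0.7351 → θ = 47.31°; offset = 15.5·tan 47.31° = 16.804 m.
Summing the layer offsets gives 27.262 m.

27.3 m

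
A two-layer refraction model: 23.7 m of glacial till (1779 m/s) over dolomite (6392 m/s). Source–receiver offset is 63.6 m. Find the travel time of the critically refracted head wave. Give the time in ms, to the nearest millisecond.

t = x/V₂ + 2h·√(V₂²−V₁²)/(V₁V₂).
√(V₂²−V₁²) = √(6392²−1779²) = 6139.4 m/s; delay term = 2·23.7·6139.4/(1779·6392) = 0.02559 s.
t = 63.6/6392 + 0.02559 = 0.03554 s.

36 ms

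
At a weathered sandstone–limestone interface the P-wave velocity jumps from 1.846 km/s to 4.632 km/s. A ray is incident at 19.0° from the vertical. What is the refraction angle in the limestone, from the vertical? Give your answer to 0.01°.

54.78°

sin θ₁/V₁ = sin θ₂/V₂ ⇒ sin θ₂ = 4.632·sin 19.0°/1.846 = 4.632·0.3256/1.846 = 0.8169.
θ₂ = sin⁻¹(0.8169) = 54.78° (from vertical).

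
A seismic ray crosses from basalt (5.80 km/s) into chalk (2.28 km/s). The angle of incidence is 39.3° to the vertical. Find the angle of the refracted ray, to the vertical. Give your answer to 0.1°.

14.4°

sin θ₁/V₁ = sin θ₂/V₂ ⇒ sin θ₂ = 2.28·sin 39.3°/5.80 = 2.28·0.6334/5.80 = 0.2490.
θ₂ = arcsin 0.2490 = 14.42° from the normal.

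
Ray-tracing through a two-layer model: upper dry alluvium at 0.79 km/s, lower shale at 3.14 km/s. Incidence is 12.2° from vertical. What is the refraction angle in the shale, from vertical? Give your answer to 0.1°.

57.1°

Snell's law: sin θ₂ = (V₂/V₁)·sin θ₁ = (3.14/0.79)·sin 12.2° = 0.8399.
θ₂ = arcsin 0.8399 = 57.13° from the normal.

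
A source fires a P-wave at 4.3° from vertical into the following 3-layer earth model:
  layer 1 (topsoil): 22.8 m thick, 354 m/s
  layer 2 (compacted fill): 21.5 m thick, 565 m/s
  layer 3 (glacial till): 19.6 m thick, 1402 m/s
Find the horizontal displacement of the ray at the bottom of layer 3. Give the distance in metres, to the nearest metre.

Ray parameter p = sin 4.3° / 354 m/s = 2.1180e-04 s/m.
Layer 1: θ = 4.30°; offset = 22.8·tan 4.30° = 1.714 m.
Layer 2: sin θ = p·565 = 0.1197 → θ = 6.87°; offset = 21.5·tan 6.87° = 2.592 m.
Layer 3: sin θ = p·1402 = 0.2969 → θ = 17.27°; offset = 19.6·tan 17.27° = 6.095 m.
Total horizontal offset = 10.401 m.

10 m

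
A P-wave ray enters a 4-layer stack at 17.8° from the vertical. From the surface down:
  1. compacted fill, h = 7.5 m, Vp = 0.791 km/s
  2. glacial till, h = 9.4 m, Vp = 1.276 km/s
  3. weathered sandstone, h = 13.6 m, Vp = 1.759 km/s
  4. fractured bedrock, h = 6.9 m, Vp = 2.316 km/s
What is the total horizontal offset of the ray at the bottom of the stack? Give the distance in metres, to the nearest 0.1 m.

34.2 m

p = sin θ₁/V₁ = sin 17.8°/0.791 = 3.8647e-01 s/km is conserved through the stack.
Layer 1: θ = 17.80°; offset = 7.5·tan 17.80° = 2.408 m.
Layer 2: sin θ = p·1.276 = 0.4931 → θ = 29.55°; offset = 9.4·tan 29.55° = 5.328 m.
Layer 3: sin θ = p·1.759 = 0.6798 → θ = 42.83°; offset = 13.6·tan 42.83° = 12.606 m.
Layer 4: sin θ = p·2.316 = 0.8951 → θ = 63.52°; offset = 6.9·tan 63.52° = 13.849 m.
Summing the layer offsets gives 34.191 m.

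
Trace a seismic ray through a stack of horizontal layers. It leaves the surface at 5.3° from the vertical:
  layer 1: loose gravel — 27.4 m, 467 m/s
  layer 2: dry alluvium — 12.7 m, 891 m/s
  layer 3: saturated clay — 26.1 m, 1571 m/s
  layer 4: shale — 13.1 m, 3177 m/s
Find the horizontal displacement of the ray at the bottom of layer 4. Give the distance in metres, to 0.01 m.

23.93 m

Apply Snell's law at each interface; in layer i the horizontal offset is hᵢ·tan θᵢ.
Layer 1: θ = 5.30°; offset = 27.4·tan 5.30° = 2.5418 m.
Layer 2: sin θ = 891·sin 5.3°/467 = 0.1762, θ = 10.15°; offset = 12.7·tan 10.15° = 2.2738 m.
Layer 3: sin θ = 1571·sin 5.3°/467 = 0.3107, θ = 18.10°; offset = 26.1·tan 18.10° = 8.5326 m.
Layer 4: sin θ = 3177·sin 5.3°/467 = 0.6284, θ = 38.93°; offset = 13.1·tan 38.93° = 10.5824 m.
Total horizontal offset = 23.9307 m.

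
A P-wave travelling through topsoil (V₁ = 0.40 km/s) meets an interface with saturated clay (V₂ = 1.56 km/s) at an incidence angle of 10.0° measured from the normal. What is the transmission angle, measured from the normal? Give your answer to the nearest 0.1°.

42.6°

sin θ₁/V₁ = sin θ₂/V₂ ⇒ sin θ₂ = 1.56·sin 10.0°/0.40 = 1.56·0.1736/0.40 = 0.6772.
θ₂ = arcsin 0.6772 = 42.63° from the normal.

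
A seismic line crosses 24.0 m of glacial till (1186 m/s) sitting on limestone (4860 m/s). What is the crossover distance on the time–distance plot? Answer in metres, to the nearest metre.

62 m

x_cross = 2h·√((V₂+V₁)/(V₂−V₁)).
(V₂+V₁)/(V₂−V₁) = (4860+1186)/(4860−1186) = 1.6456; √ = 1.2828.
x_cross = 2·24.0·1.2828 = 61.58 m.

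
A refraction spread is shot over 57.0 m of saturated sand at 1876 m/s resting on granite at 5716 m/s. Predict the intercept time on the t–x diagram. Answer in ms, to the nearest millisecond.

57 ms

θ_c = arcsin(V₁/V₂) = arcsin(1876/5716) = 19.16°; cos θ_c = 0.9446.
tᵢ = 2h·cos θ_c / V₁ = 2·57.0·0.9446 / 1876 = 0.05740 s.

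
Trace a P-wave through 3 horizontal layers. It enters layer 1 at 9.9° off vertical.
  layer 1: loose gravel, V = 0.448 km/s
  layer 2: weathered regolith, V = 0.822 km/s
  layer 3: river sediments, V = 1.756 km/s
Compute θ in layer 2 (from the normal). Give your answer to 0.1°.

Ray parameter p = sin 9.9° / 0.448 = 3.8377e-01 s/km.
sin θ_2 = p·V_2 = 3.8377e-01 × 0.822 = 0.3155.
θ_2 = arcsin 0.3155 = 18.39°.

18.4°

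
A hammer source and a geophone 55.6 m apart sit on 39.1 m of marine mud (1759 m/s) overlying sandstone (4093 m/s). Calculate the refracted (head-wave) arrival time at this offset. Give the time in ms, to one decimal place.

53.7 ms

θ_c = arcsin(V₁/V₂) = arcsin(1759/4093) = 25.45°, cos θ_c = 0.9029.
Intercept time tᵢ = 2h cos θ_c / V₁ = 2·39.1·0.9029/1759 = 0.04014 s.
t = x/V₂ + tᵢ = 55.6/4093 + 0.04014 = 0.05373 s.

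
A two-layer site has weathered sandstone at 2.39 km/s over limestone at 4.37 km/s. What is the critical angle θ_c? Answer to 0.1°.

At critical incidence the refracted ray runs along the interface (θ₂ = 90°), so sin θ_c = V₁/V₂.
θ_c = arcsin(2.39/4.37) = arcsin 0.5469 = 33.16°.

33.2°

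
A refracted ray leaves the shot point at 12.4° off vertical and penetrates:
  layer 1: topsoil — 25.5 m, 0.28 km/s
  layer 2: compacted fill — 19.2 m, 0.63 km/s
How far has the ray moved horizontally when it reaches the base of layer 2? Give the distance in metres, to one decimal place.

16.2 m

p = sin θ₁/V₁ = sin 12.4°/0.28 = 7.6691e-01 s/km is conserved through the stack.
Layer 1: θ = 12.40°; offset = 25.5·tan 12.40° = 5.607 m.
Layer 2: sin θ = p·0.63 = 0.4832 → θ = 28.89°; offset = 19.2·tan 28.89° = 10.595 m.
Σ offsets = 16.202 m.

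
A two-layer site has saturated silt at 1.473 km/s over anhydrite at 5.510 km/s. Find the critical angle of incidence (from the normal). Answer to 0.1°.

At critical incidence the refracted ray runs along the interface (θ₂ = 90°), so sin θ_c = V₁/V₂.
θ_c = arcsin(1.473/5.510) = arcsin 0.2673 = 15.51°.

15.5°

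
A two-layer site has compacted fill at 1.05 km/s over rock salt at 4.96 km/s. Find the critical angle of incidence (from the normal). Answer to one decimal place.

Critical incidence: sin θ_c = V₁/V₂ = 1.05/4.96 = 0.2117.
θ_c = arcsin 0.2117 = 12.22°.

12.2°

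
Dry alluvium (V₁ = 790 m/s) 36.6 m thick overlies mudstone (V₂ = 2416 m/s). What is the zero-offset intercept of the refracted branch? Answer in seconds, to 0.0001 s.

0.0876 s

θ_c = arcsin(V₁/V₂) = arcsin(790/2416) = 19.09°; cos θ_c = 0.9450.
tᵢ = 2h·cos θ_c / V₁ = 2·36.6·0.9450 / 790 = 0.08756 s.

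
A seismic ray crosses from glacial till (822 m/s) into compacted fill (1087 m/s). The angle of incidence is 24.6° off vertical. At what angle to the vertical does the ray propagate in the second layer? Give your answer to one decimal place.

Snell's law: sin θ₂ = (V₂/V₁)·sin θ₁ = (1087/822)·sin 24.6° = 0.5505.
θ₂ = arcsin 0.5505 = 33.40° from the normal.

33.4°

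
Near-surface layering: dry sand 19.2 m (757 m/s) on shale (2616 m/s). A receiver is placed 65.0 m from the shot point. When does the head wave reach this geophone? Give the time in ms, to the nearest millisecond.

73 ms

θ_c = arcsin(V₁/V₂) = arcsin(757/2616) = 16.82°, cos θ_c = 0.9572.
Intercept time tᵢ = 2h cos θ_c / V₁ = 2·19.2·0.9572/757 = 0.04856 s.
t = x/V₂ + tᵢ = 65.0/2616 + 0.04856 = 0.07340 s.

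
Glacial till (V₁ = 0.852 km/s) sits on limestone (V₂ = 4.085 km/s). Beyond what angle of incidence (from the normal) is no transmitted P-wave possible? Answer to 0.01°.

12.04°

Critical incidence: sin θ_c = V₁/V₂ = 0.852/4.085 = 0.2086.
θ_c = arcsin 0.2086 = 12.04°.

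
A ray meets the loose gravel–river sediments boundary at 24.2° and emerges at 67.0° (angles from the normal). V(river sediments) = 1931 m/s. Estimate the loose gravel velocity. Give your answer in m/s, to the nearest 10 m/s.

Snell's law: sin 24.2°/V₁ = sin 67.0°/V₂.
V₁ = V₂·sin 24.2°/sin 67.0° = 1931 × 0.4453 = 859.92 m/s.

860 m/s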